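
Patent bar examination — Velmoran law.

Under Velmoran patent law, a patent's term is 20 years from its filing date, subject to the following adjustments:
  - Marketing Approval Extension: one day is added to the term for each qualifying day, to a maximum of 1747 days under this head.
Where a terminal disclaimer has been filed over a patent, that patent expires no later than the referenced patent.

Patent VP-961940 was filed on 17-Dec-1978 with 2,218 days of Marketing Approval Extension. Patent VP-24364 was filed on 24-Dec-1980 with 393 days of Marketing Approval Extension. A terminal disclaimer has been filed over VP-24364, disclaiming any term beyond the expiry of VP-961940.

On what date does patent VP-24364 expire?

2002-01-21

Natural term of VP-24364:
  Base: filing + 20 years → 24 December 2000.
  Marketing Approval Extension: 393 days (within the 1747-day cap) → +393 days → 21 January 2002.
Expiry of referenced patent VP-961940:
  Base: filing + 20 years → 17 December 1998.
  Marketing Approval Extension: 2218 days claimed exceeds the 1747-day cap, so +1747 days → 29 September 2003.
Terminal disclaimer: VP-24364 expires on the earlier of 21 January 2002 and 29 September 2003.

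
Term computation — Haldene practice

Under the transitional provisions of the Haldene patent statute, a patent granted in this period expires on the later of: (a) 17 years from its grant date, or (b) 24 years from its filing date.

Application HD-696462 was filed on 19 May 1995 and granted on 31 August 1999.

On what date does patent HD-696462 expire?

(a) grant + 17 years → 31 August 2016.
(b) filing + 24 years → 19 May 2019.
Later of the two: 19 May 2019.

May 19, 2019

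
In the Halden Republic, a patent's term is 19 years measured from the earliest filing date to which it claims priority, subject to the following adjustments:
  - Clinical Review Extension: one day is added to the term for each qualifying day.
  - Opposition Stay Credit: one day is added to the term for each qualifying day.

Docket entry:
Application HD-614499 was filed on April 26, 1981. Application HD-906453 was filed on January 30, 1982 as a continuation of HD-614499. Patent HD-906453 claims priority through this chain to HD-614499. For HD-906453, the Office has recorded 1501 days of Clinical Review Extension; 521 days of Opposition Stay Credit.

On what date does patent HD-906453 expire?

Earliest priority filing: 26 April 1981.
Base term: 26 April 1981 + 19 years → 26 April 2000.
Clinical Review Extension: +1501 days → 5 June 2004.
Opposition Stay Credit: +521 days → 8 November 2005.

November 8, 2005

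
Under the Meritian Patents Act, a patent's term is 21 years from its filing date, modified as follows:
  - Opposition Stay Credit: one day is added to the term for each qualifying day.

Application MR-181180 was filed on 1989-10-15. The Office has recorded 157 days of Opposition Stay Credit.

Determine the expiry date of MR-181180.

2011-03-21

Base term: filing date + 21 years → 15 October 2010.
Opposition Stay Credit: +157 days → 21 March 2011.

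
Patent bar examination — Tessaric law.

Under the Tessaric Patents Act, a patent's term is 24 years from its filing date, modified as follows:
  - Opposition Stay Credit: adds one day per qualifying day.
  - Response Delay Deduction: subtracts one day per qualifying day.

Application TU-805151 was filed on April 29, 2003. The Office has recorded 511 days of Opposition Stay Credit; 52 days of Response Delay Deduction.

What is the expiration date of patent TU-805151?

Base term: filing date + 24 years → 29 April 2027.
Opposition Stay Credit: +511 days → 21 September 2028.
Response Delay Deduction: −52 days → 31 July 2028.

July 31, 2028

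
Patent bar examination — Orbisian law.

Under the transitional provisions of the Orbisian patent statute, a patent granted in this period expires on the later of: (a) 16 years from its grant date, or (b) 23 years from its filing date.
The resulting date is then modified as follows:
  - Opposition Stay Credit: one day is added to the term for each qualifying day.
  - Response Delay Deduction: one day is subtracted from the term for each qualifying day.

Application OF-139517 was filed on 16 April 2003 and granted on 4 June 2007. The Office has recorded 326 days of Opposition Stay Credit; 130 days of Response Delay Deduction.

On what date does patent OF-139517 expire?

2026-10-29

(a) grant + 16 years → 4 June 2023.
(b) filing + 23 years → 16 April 2026.
Later of the two: 16 April 2026.
Opposition Stay Credit: +326 days → 8 March 2027.
Response Delay Deduction: −130 days → 29 October 2026.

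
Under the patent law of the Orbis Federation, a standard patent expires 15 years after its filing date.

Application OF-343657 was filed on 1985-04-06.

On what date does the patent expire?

Filing date + 15 years → 6 April 2000.

April 6, 2000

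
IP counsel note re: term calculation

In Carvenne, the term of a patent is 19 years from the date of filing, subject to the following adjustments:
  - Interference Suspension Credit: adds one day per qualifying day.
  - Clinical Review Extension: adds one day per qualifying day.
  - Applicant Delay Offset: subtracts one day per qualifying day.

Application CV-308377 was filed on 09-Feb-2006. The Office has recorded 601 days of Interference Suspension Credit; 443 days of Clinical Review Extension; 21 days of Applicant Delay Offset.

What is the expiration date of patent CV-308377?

November 29, 2027

Base term: filing date + 19 years → 9 February 2025.
Interference Suspension Credit: +601 days → 3 October 2026.
Clinical Review Extension: +443 days → 20 December 2027.
Applicant Delay Offset: −21 days → 29 November 2027.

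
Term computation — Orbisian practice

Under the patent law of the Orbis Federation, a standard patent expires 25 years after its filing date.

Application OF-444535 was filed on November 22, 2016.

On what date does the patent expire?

Filing date + 25 years → 22 November 2041.

November 22, 2041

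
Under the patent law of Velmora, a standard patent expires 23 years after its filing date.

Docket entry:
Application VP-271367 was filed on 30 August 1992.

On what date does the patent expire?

Filing date + 23 years → 30 August 2015.

2015-08-30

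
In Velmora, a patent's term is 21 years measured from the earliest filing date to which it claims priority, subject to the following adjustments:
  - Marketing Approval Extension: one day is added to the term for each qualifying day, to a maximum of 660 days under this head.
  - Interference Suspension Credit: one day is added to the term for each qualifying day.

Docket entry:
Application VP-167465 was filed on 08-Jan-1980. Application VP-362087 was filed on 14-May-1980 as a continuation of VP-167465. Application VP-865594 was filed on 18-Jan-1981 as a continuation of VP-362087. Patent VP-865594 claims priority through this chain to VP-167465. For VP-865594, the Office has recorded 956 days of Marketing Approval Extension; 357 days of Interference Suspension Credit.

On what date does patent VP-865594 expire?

Earliest priority filing: 8 January 1980.
Base term: 8 January 1980 + 21 years → 8 January 2001.
Marketing Approval Extension: 956 days claimed exceeds the 660-day cap, so +660 days → 30 October 2002.
Interference Suspension Credit: +357 days → 22 October 2003.

October 22, 2003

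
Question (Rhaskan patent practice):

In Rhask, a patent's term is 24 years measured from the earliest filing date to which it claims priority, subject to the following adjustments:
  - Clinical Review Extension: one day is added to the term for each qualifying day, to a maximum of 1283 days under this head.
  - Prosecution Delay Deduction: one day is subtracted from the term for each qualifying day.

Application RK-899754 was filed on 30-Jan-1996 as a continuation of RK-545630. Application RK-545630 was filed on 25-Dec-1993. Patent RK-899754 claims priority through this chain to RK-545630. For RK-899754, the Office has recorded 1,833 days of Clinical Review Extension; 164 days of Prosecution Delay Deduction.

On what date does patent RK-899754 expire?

January 17, 2021

Earliest priority filing: 25 December 1993.
Base term: 25 December 1993 + 24 years → 25 December 2017.
Clinical Review Extension: 1833 days claimed exceeds the 1283-day cap, so +1283 days → 30 June 2021.
Prosecution Delay Deduction: −164 days → 17 January 2021.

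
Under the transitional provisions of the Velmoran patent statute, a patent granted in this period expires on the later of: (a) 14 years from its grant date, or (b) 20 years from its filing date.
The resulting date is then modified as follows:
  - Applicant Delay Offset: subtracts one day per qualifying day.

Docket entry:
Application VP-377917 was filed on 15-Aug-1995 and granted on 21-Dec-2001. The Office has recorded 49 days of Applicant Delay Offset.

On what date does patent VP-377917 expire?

November 2, 2015

(a) grant + 14 years → 21 December 2015.
(b) filing + 20 years → 15 August 2015.
Later of the two: 21 December 2015.
Applicant Delay Offset: −49 days → 2 November 2015.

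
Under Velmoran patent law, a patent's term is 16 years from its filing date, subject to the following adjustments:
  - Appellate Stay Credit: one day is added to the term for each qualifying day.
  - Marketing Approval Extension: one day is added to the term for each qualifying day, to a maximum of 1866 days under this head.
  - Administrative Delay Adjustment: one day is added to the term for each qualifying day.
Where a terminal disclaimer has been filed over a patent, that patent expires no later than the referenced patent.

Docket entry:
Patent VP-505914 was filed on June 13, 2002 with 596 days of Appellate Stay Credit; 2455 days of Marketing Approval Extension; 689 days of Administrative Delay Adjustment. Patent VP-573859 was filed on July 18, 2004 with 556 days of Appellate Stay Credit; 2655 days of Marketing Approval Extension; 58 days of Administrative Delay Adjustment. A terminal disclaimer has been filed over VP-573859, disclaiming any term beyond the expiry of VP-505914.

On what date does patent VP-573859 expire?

Natural term of VP-573859:
  Base: filing + 16 years → 18 July 2020.
  Appellate Stay Credit: +556 days → 25 January 2022.
  Marketing Approval Extension: 2655 days claimed exceeds the 1866-day cap, so +1866 days → 6 March 2027.
  Administrative Delay Adjustment: +58 days → 3 May 2027.
Expiry of referenced patent VP-505914:
  Base: filing + 16 years → 13 June 2018.
  Appellate Stay Credit: +596 days → 30 January 2020.
  Marketing Approval Extension: 2455 days claimed exceeds the 1866-day cap, so +1866 days → 10 March 2025.
  Administrative Delay Adjustment: +689 days → 28 January 2027.
Terminal disclaimer: VP-573859 expires on the earlier of 3 May 2027 and 28 January 2027.

2027-01-28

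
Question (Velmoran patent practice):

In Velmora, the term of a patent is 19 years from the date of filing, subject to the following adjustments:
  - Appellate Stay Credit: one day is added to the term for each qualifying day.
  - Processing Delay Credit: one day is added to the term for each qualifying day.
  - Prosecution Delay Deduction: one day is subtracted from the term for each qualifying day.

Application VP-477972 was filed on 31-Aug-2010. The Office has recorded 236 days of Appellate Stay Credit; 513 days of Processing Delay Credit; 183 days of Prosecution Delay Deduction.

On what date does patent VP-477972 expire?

2031-03-20

Base term: filing date + 19 years → 31 August 2029.
Appellate Stay Credit: +236 days → 24 April 2030.
Processing Delay Credit: +513 days → 19 September 2031.
Prosecution Delay Deduction: −183 days → 20 March 2031.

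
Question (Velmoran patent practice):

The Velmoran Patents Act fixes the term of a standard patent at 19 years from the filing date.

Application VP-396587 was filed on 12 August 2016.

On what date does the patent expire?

Filing date + 19 years → 12 August 2035.

2035-08-12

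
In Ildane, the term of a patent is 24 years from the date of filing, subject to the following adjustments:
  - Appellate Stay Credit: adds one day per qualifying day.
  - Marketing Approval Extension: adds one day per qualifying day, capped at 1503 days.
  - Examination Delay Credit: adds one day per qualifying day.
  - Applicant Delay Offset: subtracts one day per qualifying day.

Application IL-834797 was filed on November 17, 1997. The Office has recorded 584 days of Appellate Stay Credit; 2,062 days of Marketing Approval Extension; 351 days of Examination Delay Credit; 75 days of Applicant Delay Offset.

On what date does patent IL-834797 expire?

2028-05-07

Base term: filing date + 24 years → 17 November 2021.
Appellate Stay Credit: +584 days → 24 June 2023.
Marketing Approval Extension: 2062 days claimed exceeds the 1503-day cap, so +1503 days → 5 August 2027.
Examination Delay Credit: +351 days → 21 July 2028.
Applicant Delay Offset: −75 days → 7 May 2028.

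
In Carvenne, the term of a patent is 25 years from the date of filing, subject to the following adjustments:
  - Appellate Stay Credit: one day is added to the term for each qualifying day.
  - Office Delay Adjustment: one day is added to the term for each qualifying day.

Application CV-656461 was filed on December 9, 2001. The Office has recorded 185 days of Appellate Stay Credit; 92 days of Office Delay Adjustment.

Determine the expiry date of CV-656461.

2027-09-12

Base term: filing date + 25 years → 9 December 2026.
Appellate Stay Credit: +185 days → 12 June 2027.
Office Delay Adjustment: +92 days → 12 September 2027.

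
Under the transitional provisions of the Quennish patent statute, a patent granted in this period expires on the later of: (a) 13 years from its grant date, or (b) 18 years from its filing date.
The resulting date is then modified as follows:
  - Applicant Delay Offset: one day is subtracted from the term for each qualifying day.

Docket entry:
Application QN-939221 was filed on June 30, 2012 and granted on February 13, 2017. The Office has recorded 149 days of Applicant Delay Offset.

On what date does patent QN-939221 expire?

February 1, 2030

(a) grant + 13 years → 13 February 2030.
(b) filing + 18 years → 30 June 2030.
Later of the two: 30 June 2030.
Applicant Delay Offset: −149 days → 1 February 2030.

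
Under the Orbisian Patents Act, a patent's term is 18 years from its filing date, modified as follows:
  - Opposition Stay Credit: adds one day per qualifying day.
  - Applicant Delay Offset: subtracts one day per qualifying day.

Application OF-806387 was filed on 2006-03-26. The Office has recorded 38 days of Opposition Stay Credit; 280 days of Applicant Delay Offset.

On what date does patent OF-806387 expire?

Base term: filing date + 18 years → 26 March 2024.
Opposition Stay Credit: +38 days → 3 May 2024.
Applicant Delay Offset: −280 days → 28 July 2023.

July 28, 2023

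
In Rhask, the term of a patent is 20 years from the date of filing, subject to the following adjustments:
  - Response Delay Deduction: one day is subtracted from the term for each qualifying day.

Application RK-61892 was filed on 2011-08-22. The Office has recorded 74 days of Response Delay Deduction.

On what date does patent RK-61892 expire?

2031-06-09

Base term: filing date + 20 years → 22 August 2031.
Response Delay Deduction: −74 days → 9 June 2031.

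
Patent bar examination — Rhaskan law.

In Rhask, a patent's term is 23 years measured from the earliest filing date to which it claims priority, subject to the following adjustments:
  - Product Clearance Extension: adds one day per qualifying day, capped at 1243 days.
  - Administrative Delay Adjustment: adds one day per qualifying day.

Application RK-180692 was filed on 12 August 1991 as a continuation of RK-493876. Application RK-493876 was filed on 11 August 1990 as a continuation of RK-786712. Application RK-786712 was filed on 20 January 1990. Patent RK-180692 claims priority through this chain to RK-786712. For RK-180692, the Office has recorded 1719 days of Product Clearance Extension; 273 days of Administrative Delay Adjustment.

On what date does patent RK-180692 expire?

2017-03-16

Earliest priority filing: 20 January 1990.
Base term: 20 January 1990 + 23 years → 20 January 2013.
Product Clearance Extension: 1719 days claimed exceeds the 1243-day cap, so +1243 days → 16 June 2016.
Administrative Delay Adjustment: +273 days → 16 March 2017.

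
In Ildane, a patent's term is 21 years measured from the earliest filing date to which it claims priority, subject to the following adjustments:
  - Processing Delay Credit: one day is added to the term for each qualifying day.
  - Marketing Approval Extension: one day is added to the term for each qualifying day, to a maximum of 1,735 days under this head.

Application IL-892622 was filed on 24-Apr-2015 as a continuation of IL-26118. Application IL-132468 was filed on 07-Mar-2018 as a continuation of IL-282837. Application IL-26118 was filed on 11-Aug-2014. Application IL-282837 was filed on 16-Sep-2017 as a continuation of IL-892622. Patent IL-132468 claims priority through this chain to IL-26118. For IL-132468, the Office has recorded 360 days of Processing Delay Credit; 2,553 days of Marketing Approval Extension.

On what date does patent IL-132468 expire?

May 6, 2041

Earliest priority filing: 11 August 2014.
Base term: 11 August 2014 + 21 years → 11 August 2035.
Processing Delay Credit: +360 days → 5 August 2036.
Marketing Approval Extension: 2553 days claimed exceeds the 1735-day cap, so +1735 days → 6 May 2041.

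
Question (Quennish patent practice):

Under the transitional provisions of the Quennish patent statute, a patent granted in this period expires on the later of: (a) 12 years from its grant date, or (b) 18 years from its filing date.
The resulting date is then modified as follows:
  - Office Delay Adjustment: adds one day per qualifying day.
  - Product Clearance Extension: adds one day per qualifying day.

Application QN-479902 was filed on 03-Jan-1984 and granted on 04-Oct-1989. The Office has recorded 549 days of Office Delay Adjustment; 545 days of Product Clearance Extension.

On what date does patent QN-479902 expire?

2005-01-01

(a) grant + 12 years → 4 October 2001.
(b) filing + 18 years → 3 January 2002.
Later of the two: 3 January 2002.
Office Delay Adjustment: +549 days → 6 July 2003.
Product Clearance Extension: +545 days → 1 January 2005.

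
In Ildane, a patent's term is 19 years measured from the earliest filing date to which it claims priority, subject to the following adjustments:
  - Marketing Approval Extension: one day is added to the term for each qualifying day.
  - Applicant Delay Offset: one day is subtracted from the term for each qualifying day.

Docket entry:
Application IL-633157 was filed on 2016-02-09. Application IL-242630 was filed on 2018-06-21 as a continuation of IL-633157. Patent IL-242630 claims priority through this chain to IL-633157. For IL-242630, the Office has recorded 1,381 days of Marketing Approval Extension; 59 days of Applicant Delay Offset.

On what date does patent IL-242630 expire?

Earliest priority filing: 9 February 2016.
Base term: 9 February 2016 + 19 years → 9 February 2035.
Marketing Approval Extension: +1381 days → 21 November 2038.
Applicant Delay Offset: −59 days → 23 September 2038.

2038-09-23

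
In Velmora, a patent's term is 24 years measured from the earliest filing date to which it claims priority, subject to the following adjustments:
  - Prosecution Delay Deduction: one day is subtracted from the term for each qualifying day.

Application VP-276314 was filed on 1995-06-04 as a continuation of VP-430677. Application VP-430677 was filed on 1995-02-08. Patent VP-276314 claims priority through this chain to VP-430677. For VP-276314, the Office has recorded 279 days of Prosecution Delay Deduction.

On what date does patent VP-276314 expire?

Earliest priority filing: 8 February 1995.
Base term: 8 February 1995 + 24 years → 8 February 2019.
Prosecution Delay Deduction: −279 days → 5 May 2018.

2018-05-05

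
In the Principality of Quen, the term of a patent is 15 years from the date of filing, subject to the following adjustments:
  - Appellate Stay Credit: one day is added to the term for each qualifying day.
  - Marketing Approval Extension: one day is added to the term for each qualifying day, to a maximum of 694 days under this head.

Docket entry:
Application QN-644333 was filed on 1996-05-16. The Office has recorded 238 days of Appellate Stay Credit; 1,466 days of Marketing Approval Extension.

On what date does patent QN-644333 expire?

December 3, 2013

Base term: filing date + 15 years → 16 May 2011.
Appellate Stay Credit: +238 days → 9 January 2012.
Marketing Approval Extension: 1466 days claimed exceeds the 694-day cap, so +694 days → 3 December 2013.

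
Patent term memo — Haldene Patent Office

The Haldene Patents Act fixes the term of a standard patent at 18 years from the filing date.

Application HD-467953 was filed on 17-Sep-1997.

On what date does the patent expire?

Filing date + 18 years → 17 September 2015.

September 17, 2015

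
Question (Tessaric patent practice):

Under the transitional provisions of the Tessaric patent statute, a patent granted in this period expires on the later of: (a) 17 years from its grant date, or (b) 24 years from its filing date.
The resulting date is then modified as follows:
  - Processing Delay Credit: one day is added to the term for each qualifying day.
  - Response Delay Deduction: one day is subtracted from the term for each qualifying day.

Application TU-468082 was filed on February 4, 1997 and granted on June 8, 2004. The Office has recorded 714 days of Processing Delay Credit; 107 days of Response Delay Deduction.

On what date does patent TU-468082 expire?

(a) grant + 17 years → 8 June 2021.
(b) filing + 24 years → 4 February 2021.
Later of the two: 8 June 2021.
Processing Delay Credit: +714 days → 23 May 2023.
Response Delay Deduction: −107 days → 5 February 2023.

2023-02-05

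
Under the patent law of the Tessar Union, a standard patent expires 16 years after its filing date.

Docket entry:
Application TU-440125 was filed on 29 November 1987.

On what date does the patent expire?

November 29, 2003

Filing date + 16 years → 29 November 2003.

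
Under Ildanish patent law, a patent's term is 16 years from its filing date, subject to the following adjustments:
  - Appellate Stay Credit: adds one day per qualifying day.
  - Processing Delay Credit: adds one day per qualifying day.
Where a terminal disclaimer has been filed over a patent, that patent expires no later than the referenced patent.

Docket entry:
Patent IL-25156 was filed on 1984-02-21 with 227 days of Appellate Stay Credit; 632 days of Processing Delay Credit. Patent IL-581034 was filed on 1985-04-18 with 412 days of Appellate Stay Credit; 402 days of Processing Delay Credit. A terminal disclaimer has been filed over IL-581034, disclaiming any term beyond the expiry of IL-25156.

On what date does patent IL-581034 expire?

Natural term of IL-581034:
  Base: filing + 16 years → 18 April 2001.
  Appellate Stay Credit: +412 days → 4 June 2002.
  Processing Delay Credit: +402 days → 11 July 2003.
Expiry of referenced patent IL-25156:
  Base: filing + 16 years → 21 February 2000.
  Appellate Stay Credit: +227 days → 5 October 2000.
  Processing Delay Credit: +632 days → 29 June 2002.
Terminal disclaimer: IL-581034 expires on the earlier of 11 July 2003 and 29 June 2002.

2002-06-29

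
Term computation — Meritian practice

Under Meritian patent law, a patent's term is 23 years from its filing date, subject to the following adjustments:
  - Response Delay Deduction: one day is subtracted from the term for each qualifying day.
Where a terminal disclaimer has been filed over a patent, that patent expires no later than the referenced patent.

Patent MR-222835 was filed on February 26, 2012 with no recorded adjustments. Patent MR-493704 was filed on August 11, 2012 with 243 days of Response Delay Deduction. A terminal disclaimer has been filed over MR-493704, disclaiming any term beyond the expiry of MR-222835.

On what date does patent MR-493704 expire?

Natural term of MR-493704:
  Base: filing + 23 years → 11 August 2035.
  Response Delay Deduction: −243 days → 11 December 2034.
Expiry of referenced patent MR-222835:
  Base: filing + 23 years → 26 February 2035.
Terminal disclaimer: MR-493704 expires on the earlier of 11 December 2034 and 26 February 2035.

December 11, 2034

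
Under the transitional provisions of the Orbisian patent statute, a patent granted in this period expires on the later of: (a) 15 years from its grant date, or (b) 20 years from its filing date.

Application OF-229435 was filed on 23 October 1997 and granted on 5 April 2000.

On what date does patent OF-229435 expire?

October 23, 2017

(a) grant + 15 years → 5 April 2015.
(b) filing + 20 years → 23 October 2017.
Later of the two: 23 October 2017.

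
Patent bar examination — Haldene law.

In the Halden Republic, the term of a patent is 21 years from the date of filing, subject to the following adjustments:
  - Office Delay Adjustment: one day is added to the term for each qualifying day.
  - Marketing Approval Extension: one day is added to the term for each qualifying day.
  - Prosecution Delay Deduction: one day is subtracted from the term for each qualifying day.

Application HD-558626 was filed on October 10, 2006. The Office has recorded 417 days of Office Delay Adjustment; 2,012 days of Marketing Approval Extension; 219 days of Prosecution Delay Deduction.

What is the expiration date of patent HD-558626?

2033-10-28

Base term: filing date + 21 years → 10 October 2027.
Office Delay Adjustment: +417 days → 30 November 2028.
Marketing Approval Extension: +2012 days → 4 June 2034.
Prosecution Delay Deduction: −219 days → 28 October 2033.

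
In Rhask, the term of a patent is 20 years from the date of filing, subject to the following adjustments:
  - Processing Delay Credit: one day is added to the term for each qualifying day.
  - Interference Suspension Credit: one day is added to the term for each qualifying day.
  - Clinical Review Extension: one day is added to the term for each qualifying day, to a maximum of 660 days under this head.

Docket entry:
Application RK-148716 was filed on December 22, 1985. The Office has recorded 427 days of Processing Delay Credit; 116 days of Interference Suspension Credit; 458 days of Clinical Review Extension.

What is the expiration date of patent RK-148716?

September 18, 2008

Base term: filing date + 20 years → 22 December 2005.
Processing Delay Credit: +427 days → 22 February 2007.
Interference Suspension Credit: +116 days → 18 June 2007.
Clinical Review Extension: 458 days (within the 660-day cap) → +458 days → 18 September 2008.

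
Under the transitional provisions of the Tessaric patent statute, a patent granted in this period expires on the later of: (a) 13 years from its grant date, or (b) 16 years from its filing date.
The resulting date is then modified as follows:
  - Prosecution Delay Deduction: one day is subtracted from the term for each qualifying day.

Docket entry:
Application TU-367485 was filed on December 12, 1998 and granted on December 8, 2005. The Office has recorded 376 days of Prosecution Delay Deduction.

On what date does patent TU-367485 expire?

(a) grant + 13 years → 8 December 2018.
(b) filing + 16 years → 12 December 2014.
Later of the two: 8 December 2018.
Prosecution Delay Deduction: −376 days → 27 November 2017.

November 27, 2017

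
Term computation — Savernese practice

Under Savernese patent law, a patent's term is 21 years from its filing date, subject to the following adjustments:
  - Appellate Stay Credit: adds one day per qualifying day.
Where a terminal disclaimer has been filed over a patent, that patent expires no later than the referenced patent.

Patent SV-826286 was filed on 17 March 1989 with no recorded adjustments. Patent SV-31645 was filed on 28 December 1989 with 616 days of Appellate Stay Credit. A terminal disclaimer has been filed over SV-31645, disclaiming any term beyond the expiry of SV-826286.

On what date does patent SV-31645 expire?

2010-03-17

Natural term of SV-31645:
  Base: filing + 21 years → 28 December 2010.
  Appellate Stay Credit: +616 days → 4 September 2012.
Expiry of referenced patent SV-826286:
  Base: filing + 21 years → 17 March 2010.
Terminal disclaimer: SV-31645 expires on the earlier of 4 September 2012 and 17 March 2010.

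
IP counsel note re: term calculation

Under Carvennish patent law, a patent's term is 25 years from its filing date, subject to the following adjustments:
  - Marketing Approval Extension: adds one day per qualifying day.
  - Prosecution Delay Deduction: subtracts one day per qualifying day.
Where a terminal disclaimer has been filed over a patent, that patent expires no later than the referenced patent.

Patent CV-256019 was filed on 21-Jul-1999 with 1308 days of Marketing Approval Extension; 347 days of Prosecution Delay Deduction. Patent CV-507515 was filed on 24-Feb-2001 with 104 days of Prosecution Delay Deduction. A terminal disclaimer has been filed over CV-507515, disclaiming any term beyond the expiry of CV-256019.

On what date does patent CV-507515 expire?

2025-11-12

Natural term of CV-507515:
  Base: filing + 25 years → 24 February 2026.
  Prosecution Delay Deduction: −104 days → 12 November 2025.
Expiry of referenced patent CV-256019:
  Base: filing + 25 years → 21 July 2024.
  Marketing Approval Extension: +1308 days → 19 February 2028.
  Prosecution Delay Deduction: −347 days → 9 March 2027.
Terminal disclaimer: CV-507515 expires on the earlier of 12 November 2025 and 9 March 2027.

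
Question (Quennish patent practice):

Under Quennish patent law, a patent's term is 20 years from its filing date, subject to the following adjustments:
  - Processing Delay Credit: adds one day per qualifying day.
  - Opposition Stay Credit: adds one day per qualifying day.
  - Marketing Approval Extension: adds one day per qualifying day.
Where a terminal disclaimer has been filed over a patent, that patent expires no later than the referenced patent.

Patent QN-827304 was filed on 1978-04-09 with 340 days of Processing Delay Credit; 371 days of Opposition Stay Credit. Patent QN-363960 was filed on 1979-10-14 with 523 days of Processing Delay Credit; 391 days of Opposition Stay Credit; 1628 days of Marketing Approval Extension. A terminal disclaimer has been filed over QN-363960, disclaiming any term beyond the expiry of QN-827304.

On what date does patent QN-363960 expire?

Natural term of QN-363960:
  Base: filing + 20 years → 14 October 1999.
  Processing Delay Credit: +523 days → 20 March 2001.
  Opposition Stay Credit: +391 days → 15 April 2002.
  Marketing Approval Extension: +1628 days → 29 September 2006.
Expiry of referenced patent QN-827304:
  Base: filing + 20 years → 9 April 1998.
  Processing Delay Credit: +340 days → 15 March 1999.
  Opposition Stay Credit: +371 days → 20 March 2000.
Terminal disclaimer: QN-363960 expires on the earlier of 29 September 2006 and 20 March 2000.

March 20, 2000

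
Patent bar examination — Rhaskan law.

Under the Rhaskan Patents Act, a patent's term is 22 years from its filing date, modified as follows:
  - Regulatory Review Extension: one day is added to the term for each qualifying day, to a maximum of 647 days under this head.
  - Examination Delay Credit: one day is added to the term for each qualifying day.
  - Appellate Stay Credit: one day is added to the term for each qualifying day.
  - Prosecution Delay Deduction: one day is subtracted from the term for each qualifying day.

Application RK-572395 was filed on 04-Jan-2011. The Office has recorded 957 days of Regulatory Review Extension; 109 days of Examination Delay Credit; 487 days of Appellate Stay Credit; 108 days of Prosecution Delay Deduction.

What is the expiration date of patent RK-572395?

Base term: filing date + 22 years → 4 January 2033.
Regulatory Review Extension: 957 days claimed exceeds the 647-day cap, so +647 days → 13 October 2034.
Examination Delay Credit: +109 days → 30 January 2035.
Appellate Stay Credit: +487 days → 31 May 2036.
Prosecution Delay Deduction: −108 days → 13 February 2036.

2036-02-13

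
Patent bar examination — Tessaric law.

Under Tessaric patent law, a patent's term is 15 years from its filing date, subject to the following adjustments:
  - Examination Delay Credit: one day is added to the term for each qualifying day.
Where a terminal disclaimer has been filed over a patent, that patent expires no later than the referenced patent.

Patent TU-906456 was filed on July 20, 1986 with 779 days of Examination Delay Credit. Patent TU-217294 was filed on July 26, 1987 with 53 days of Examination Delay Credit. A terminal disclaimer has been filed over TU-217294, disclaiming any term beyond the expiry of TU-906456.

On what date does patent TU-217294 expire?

September 17, 2002

Natural term of TU-217294:
  Base: filing + 15 years → 26 July 2002.
  Examination Delay Credit: +53 days → 17 September 2002.
Expiry of referenced patent TU-906456:
  Base: filing + 15 years → 20 July 2001.
  Examination Delay Credit: +779 days → 7 September 2003.
Terminal disclaimer: TU-217294 expires on the earlier of 17 September 2002 and 7 September 2003.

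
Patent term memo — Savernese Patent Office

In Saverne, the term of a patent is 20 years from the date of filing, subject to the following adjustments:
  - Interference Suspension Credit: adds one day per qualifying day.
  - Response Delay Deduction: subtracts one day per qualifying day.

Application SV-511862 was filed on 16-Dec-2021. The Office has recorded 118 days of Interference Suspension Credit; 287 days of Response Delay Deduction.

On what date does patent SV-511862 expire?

Base term: filing date + 20 years → 16 December 2041.
Interference Suspension Credit: +118 days → 13 April 2042.
Response Delay Deduction: −287 days → 30 June 2041.

June 30, 2041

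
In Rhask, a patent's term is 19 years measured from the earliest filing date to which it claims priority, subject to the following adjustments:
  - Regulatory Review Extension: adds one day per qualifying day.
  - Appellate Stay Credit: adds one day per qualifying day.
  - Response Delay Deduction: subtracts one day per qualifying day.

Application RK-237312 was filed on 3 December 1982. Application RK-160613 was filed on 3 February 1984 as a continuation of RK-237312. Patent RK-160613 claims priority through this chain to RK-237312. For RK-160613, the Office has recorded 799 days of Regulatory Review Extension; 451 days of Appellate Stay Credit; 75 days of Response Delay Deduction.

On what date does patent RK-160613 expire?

2005-02-20

Earliest priority filing: 3 December 1982.
Base term: 3 December 1982 + 19 years → 3 December 2001.
Regulatory Review Extension: +799 days → 10 February 2004.
Appellate Stay Credit: +451 days → 6 May 2005.
Response Delay Deduction: −75 days → 20 February 2005.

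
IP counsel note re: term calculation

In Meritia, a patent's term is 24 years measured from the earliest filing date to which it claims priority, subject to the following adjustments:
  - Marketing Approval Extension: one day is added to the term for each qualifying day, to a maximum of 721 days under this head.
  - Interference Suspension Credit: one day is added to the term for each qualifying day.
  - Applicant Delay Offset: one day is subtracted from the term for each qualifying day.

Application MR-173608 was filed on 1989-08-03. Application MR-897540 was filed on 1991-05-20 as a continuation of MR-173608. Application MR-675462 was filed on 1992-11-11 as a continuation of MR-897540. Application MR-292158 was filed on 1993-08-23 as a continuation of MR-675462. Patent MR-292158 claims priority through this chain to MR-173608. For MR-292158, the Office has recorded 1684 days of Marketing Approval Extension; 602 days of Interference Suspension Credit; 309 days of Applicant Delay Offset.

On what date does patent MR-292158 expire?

May 13, 2016

Earliest priority filing: 3 August 1989.
Base term: 3 August 1989 + 24 years → 3 August 2013.
Marketing Approval Extension: 1684 days claimed exceeds the 721-day cap, so +721 days → 25 July 2015.
Interference Suspension Credit: +602 days → 18 March 2017.
Applicant Delay Offset: −309 days → 13 May 2016.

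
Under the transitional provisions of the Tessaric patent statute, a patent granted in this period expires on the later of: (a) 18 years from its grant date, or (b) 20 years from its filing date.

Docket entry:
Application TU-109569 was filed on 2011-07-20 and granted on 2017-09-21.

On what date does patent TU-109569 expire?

(a) grant + 18 years → 21 September 2035.
(b) filing + 20 years → 20 July 2031.
Later of the two: 21 September 2035.

September 21, 2035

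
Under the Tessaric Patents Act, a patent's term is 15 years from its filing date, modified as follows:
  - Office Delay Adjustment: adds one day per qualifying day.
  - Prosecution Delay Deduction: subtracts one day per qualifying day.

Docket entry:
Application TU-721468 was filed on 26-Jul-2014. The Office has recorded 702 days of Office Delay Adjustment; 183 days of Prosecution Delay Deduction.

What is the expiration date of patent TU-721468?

Base term: filing date + 15 years → 26 July 2029.
Office Delay Adjustment: +702 days → 28 June 2031.
Prosecution Delay Deduction: −183 days → 27 December 2030.

2030-12-27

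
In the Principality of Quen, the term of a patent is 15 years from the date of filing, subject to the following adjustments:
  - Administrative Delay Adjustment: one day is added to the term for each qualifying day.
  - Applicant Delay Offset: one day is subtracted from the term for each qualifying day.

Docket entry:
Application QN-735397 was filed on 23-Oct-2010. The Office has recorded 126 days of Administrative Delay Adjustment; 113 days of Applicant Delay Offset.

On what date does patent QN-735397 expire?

Base term: filing date + 15 years → 23 October 2025.
Administrative Delay Adjustment: +126 days → 26 February 2026.
Applicant Delay Offset: −113 days → 5 November 2025.

November 5, 2025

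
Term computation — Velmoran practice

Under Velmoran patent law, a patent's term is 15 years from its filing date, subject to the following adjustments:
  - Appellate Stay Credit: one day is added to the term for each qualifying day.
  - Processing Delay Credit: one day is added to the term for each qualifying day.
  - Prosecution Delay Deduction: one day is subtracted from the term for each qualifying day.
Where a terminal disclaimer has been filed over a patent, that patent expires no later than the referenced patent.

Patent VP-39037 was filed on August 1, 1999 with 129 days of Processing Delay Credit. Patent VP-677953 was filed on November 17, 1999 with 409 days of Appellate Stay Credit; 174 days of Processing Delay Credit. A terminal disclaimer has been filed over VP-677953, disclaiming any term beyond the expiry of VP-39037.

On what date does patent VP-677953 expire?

December 8, 2014

Natural term of VP-677953:
  Base: filing + 15 years → 17 November 2014.
  Appellate Stay Credit: +409 days → 31 December 2015.
  Processing Delay Credit: +174 days → 22 June 2016.
Expiry of referenced patent VP-39037:
  Base: filing + 15 years → 1 August 2014.
  Processing Delay Credit: +129 days → 8 December 2014.
Terminal disclaimer: VP-677953 expires on the earlier of 22 June 2016 and 8 December 2014.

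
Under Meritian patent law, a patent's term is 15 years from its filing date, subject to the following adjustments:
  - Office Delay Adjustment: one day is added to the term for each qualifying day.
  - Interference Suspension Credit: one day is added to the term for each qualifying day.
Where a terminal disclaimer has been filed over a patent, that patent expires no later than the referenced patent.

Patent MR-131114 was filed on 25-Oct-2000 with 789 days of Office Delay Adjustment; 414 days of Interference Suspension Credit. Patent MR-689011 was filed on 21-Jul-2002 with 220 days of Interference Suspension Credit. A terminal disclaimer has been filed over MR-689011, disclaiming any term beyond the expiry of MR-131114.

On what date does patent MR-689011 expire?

Natural term of MR-689011:
  Base: filing + 15 years → 21 July 2017.
  Interference Suspension Credit: +220 days → 26 February 2018.
Expiry of referenced patent MR-131114:
  Base: filing + 15 years → 25 October 2015.
  Office Delay Adjustment: +789 days → 22 December 2017.
  Interference Suspension Credit: +414 days → 9 February 2019.
Terminal disclaimer: MR-689011 expires on the earlier of 26 February 2018 and 9 February 2019.

2018-02-26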